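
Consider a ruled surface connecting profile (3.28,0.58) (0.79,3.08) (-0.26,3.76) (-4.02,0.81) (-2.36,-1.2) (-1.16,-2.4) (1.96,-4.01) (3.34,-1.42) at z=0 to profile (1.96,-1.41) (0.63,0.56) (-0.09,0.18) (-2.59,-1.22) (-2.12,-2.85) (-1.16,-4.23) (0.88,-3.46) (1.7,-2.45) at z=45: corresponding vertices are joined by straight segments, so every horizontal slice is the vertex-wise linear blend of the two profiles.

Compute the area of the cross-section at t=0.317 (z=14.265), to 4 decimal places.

Area at t=0.317: 25.8773

Cross-section at t=0.317: each vertex is (1-t)·p0[i] + t·p1[i].
  v1: (1-0.317)·(3.28,0.58) + 0.317·(1.96,-1.41) = (2.8616,-0.0508)
  v2: (1-0.317)·(0.79,3.08) + 0.317·(0.63,0.56) = (0.7393,2.2812)
  v3: (1-0.317)·(-0.26,3.76) + 0.317·(-0.09,0.18) = (-0.2061,2.6251)
  v4: (1-0.317)·(-4.02,0.81) + 0.317·(-2.59,-1.22) = (-3.5667,0.1665)
  v5: (1-0.317)·(-2.36,-1.2) + 0.317·(-2.12,-2.85) = (-2.2839,-1.7231)
  v6: (1-0.317)·(-1.16,-2.4) + 0.317·(-1.16,-4.23) = (-1.1600,-2.9801)
  v7: (1-0.317)·(1.96,-4.01) + 0.317·(0.88,-3.46) = (1.6176,-3.8357)
  v8: (1-0.317)·(3.34,-1.42) + 0.317·(1.7,-2.45) = (2.8201,-1.7465)
Shoelace sum Σ(x_i·y_{i+1} − x_{i+1}·y_i):
  i=1: 2.8616·2.2812 − 0.7393·-0.0508 = +6.5653 (running +6.5653)
  i=2: 0.7393·2.6251 − -0.2061·2.2812 = +2.4109 (running +8.9761)
  i=3: -0.2061·0.1665 − -3.5667·2.6251 = +9.3287 (running +18.3049)
  i=4: -3.5667·-1.7231 − -2.2839·0.1665 = +6.5258 (running +24.8307)
  i=5: -2.2839·-2.9801 − -1.1600·-1.7231 = +4.8076 (running +29.6383)
  i=6: -1.1600·-3.8357 − 1.6176·-2.9801 = +9.2701 (running +38.9084)
  i=7: 1.6176·-1.7465 − 2.8201·-3.8357 = +7.9918 (running +46.9002)
  i=8: 2.8201·-0.0508 − 2.8616·-1.7465 = +4.8544 (running +51.7546)
Area = |Σ|/2 = |51.7546|/2 = 25.8773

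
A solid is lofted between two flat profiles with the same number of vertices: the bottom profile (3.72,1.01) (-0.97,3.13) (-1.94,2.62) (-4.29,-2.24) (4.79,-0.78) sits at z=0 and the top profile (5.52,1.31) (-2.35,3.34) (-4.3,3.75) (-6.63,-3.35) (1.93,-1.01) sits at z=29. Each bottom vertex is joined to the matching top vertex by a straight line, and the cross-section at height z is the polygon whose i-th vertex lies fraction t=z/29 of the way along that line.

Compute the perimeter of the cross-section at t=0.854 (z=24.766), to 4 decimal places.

Perimeter at t=0.854: 29.2619

Cross-section at t=0.854: each vertex is (1-t)·p0[i] + t·p1[i].
  v1: (1-0.854)·(3.72,1.01) + 0.854·(5.52,1.31) = (5.2572,1.2662)
  v2: (1-0.854)·(-0.97,3.13) + 0.854·(-2.35,3.34) = (-2.1485,3.3093)
  v3: (1-0.854)·(-1.94,2.62) + 0.854·(-4.3,3.75) = (-3.9554,3.5850)
  v4: (1-0.854)·(-4.29,-2.24) + 0.854·(-6.63,-3.35) = (-6.2884,-3.1879)
  v5: (1-0.854)·(4.79,-0.78) + 0.854·(1.93,-1.01) = (2.3476,-0.9764)
Perimeter = Σ |v_{i+1} − v_i|:
  edge 1→2: √(-7.4057² + 2.0431²) = 7.6824 (running 7.6824)
  edge 2→3: √(-1.8069² + 0.2757²) = 1.8278 (running 9.5102)
  edge 3→4: √(-2.3329² + -6.7730²) = 7.1635 (running 16.6737)
  edge 4→5: √(8.6359² + 2.2115²) = 8.9146 (running 25.5883)
  edge 5→1: √(2.9096² + 2.2426²) = 3.6736 (running 29.2619)
Perimeter = 29.2619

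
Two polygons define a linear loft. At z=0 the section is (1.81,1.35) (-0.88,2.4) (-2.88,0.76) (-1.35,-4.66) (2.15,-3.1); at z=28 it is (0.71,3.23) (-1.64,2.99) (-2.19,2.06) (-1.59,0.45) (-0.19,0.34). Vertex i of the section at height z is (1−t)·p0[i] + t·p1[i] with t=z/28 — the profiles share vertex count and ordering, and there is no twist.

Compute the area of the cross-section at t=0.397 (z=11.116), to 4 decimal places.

Area at t=0.397: 15.4073

Cross-section at t=0.397: each vertex is (1-t)·p0[i] + t·p1[i].
  v1: (1-0.397)·(1.81,1.35) + 0.397·(0.71,3.23) = (1.3733,2.0964)
  v2: (1-0.397)·(-0.88,2.4) + 0.397·(-1.64,2.99) = (-1.1817,2.6342)
  v3: (1-0.397)·(-2.88,0.76) + 0.397·(-2.19,2.06) = (-2.6061,1.2761)
  v4: (1-0.397)·(-1.35,-4.66) + 0.397·(-1.59,0.45) = (-1.4453,-2.6313)
  v5: (1-0.397)·(2.15,-3.1) + 0.397·(-0.19,0.34) = (1.2210,-1.7343)
Shoelace sum Σ(x_i·y_{i+1} − x_{i+1}·y_i):
  i=1: 1.3733·2.6342 − -1.1817·2.0964 = +6.0949 (running +6.0949)
  i=2: -1.1817·1.2761 − -2.6061·2.6342 = +5.3570 (running +11.4519)
  i=3: -2.6061·-2.6313 − -1.4453·1.2761 = +8.7018 (running +20.1536)
  i=4: -1.4453·-1.7343 − 1.2210·-2.6313 = +5.7195 (running +25.8731)
  i=5: 1.2210·2.0964 − 1.3733·-1.7343 = +4.9414 (running +30.8146)
Area = |Σ|/2 = |30.8146|/2 = 15.4073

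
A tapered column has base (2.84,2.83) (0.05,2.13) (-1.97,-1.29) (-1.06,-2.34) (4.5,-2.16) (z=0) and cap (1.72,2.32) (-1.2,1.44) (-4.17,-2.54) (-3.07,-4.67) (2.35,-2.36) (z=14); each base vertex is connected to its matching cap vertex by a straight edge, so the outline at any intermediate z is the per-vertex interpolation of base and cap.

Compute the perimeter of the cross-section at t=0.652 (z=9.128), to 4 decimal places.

Perimeter at t=0.652: 20.2175

Cross-section at t=0.652: each vertex is (1-t)·p0[i] + t·p1[i].
  v1: (1-0.652)·(2.84,2.83) + 0.652·(1.72,2.32) = (2.1098,2.4975)
  v2: (1-0.652)·(0.05,2.13) + 0.652·(-1.2,1.44) = (-0.7650,1.6801)
  v3: (1-0.652)·(-1.97,-1.29) + 0.652·(-4.17,-2.54) = (-3.4044,-2.1050)
  v4: (1-0.652)·(-1.06,-2.34) + 0.652·(-3.07,-4.67) = (-2.3705,-3.8592)
  v5: (1-0.652)·(4.5,-2.16) + 0.652·(2.35,-2.36) = (3.0982,-2.2904)
Perimeter = Σ |v_{i+1} − v_i|:
  edge 1→2: √(-2.8748² + -0.8174²) = 2.9887 (running 2.9887)
  edge 2→3: √(-2.6394² + -3.7851²) = 4.6145 (running 7.6032)
  edge 3→4: √(1.0339² + -1.7542²) = 2.0362 (running 9.6394)
  edge 4→5: √(5.4687² + 1.5688²) = 5.6893 (running 15.3286)
  edge 5→1: √(-0.9884² + 4.7879²) = 4.8888 (running 20.2175)
Perimeter = 20.2175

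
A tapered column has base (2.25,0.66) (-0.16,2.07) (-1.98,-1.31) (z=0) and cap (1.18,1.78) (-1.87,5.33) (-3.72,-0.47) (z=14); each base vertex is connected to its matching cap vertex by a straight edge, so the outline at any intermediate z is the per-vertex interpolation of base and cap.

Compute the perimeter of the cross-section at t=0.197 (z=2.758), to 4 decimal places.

Cross-section at t=0.197: each vertex is (1-t)·p0[i] + t·p1[i].
  v1: (1-0.197)·(2.25,0.66) + 0.197·(1.18,1.78) = (2.0392,0.8806)
  v2: (1-0.197)·(-0.16,2.07) + 0.197·(-1.87,5.33) = (-0.4969,2.7122)
  v3: (1-0.197)·(-1.98,-1.31) + 0.197·(-3.72,-0.47) = (-2.3228,-1.1445)
Perimeter = Σ |v_{i+1} − v_i|:
  edge 1→2: √(-2.5361² + 1.8316²) = 3.1283 (running 3.1283)
  edge 2→3: √(-1.8259² + -3.8567²) = 4.2671 (running 7.3954)
  edge 3→1: √(4.3620² + 2.0252²) = 4.8092 (running 12.2046)
Perimeter = 12.2046

Perimeter at t=0.197: 12.2046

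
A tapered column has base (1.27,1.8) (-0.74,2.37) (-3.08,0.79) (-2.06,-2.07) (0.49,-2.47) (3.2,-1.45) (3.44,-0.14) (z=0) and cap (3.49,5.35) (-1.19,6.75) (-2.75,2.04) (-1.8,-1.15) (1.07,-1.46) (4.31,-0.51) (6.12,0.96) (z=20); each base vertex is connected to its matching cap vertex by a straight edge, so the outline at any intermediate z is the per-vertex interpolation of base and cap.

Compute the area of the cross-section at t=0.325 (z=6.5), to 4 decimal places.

Cross-section at t=0.325: each vertex is (1-t)·p0[i] + t·p1[i].
  v1: (1-0.325)·(1.27,1.8) + 0.325·(3.49,5.35) = (1.9915,2.9538)
  v2: (1-0.325)·(-0.74,2.37) + 0.325·(-1.19,6.75) = (-0.8862,3.7935)
  v3: (1-0.325)·(-3.08,0.79) + 0.325·(-2.75,2.04) = (-2.9728,1.1963)
  v4: (1-0.325)·(-2.06,-2.07) + 0.325·(-1.8,-1.15) = (-1.9755,-1.7710)
  v5: (1-0.325)·(0.49,-2.47) + 0.325·(1.07,-1.46) = (0.6785,-2.1418)
  v6: (1-0.325)·(3.2,-1.45) + 0.325·(4.31,-0.51) = (3.5608,-1.1445)
  v7: (1-0.325)·(3.44,-0.14) + 0.325·(6.12,0.96) = (4.3110,0.2175)
Shoelace sum Σ(x_i·y_{i+1} − x_{i+1}·y_i):
  i=1: 1.9915·3.7935 − -0.8862·2.9538 = +10.1725 (running +10.1725)
  i=2: -0.8862·1.1963 − -2.9728·3.7935 = +10.2170 (running +20.3895)
  i=3: -2.9728·-1.7710 − -1.9755·1.1963 = +7.6279 (running +28.0174)
  i=4: -1.9755·-2.1418 − 0.6785·-1.7710 = +5.4327 (running +33.4500)
  i=5: 0.6785·-1.1445 − 3.5608·-2.1418 = +6.8497 (running +40.2997)
  i=6: 3.5608·0.2175 − 4.3110·-1.1445 = +5.7084 (running +46.0081)
  i=7: 4.3110·2.9538 − 1.9915·0.2175 = +12.3005 (running +58.3086)
Area = |Σ|/2 = |58.3086|/2 = 29.1543

Area at t=0.325: 29.1543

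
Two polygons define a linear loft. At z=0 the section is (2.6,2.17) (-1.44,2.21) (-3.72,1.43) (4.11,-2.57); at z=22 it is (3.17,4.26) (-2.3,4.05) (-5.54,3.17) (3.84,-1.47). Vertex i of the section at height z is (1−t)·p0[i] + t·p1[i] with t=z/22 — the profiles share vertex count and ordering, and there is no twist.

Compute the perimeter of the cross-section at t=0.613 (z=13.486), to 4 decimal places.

Cross-section at t=0.613: each vertex is (1-t)·p0[i] + t·p1[i].
  v1: (1-0.613)·(2.6,2.17) + 0.613·(3.17,4.26) = (2.9494,3.4512)
  v2: (1-0.613)·(-1.44,2.21) + 0.613·(-2.3,4.05) = (-1.9672,3.3379)
  v3: (1-0.613)·(-3.72,1.43) + 0.613·(-5.54,3.17) = (-4.8357,2.4966)
  v4: (1-0.613)·(4.11,-2.57) + 0.613·(3.84,-1.47) = (3.9445,-1.8957)
Perimeter = Σ |v_{i+1} − v_i|:
  edge 1→2: √(-4.9166² + -0.1133²) = 4.9179 (running 4.9179)
  edge 2→3: √(-2.8685² + -0.8413²) = 2.9893 (running 7.9072)
  edge 3→4: √(8.7801² + -4.3923²) = 9.8175 (running 17.7247)
  edge 4→1: √(-0.9951² + 5.3469²) = 5.4387 (running 23.1634)
Perimeter = 23.1634

Perimeter at t=0.613: 23.1634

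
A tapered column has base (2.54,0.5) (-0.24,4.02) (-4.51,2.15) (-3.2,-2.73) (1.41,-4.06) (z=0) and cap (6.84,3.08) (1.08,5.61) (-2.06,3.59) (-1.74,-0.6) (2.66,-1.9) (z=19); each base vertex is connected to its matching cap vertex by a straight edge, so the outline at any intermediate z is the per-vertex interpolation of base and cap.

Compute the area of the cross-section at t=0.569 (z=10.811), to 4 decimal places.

Cross-section at t=0.569: each vertex is (1-t)·p0[i] + t·p1[i].
  v1: (1-0.569)·(2.54,0.5) + 0.569·(6.84,3.08) = (4.9867,1.9680)
  v2: (1-0.569)·(-0.24,4.02) + 0.569·(1.08,5.61) = (0.5111,4.9247)
  v3: (1-0.569)·(-4.51,2.15) + 0.569·(-2.06,3.59) = (-3.1159,2.9694)
  v4: (1-0.569)·(-3.2,-2.73) + 0.569·(-1.74,-0.6) = (-2.3693,-1.5180)
  v5: (1-0.569)·(1.41,-4.06) + 0.569·(2.66,-1.9) = (2.1212,-2.8310)
Shoelace sum Σ(x_i·y_{i+1} − x_{i+1}·y_i):
  i=1: 4.9867·4.9247 − 0.5111·1.9680 = +23.5522 (running +23.5522)
  i=2: 0.5111·2.9694 − -3.1159·4.9247 = +16.8627 (running +40.4150)
  i=3: -3.1159·-1.5180 − -2.3693·2.9694 = +11.7653 (running +52.1803)
  i=4: -2.3693·-2.8310 − 2.1212·-1.5180 = +9.9274 (running +62.1077)
  i=5: 2.1212·1.9680 − 4.9867·-2.8310 = +18.2918 (running +80.3995)
Area = |Σ|/2 = |80.3995|/2 = 40.1997

Area at t=0.569: 40.1997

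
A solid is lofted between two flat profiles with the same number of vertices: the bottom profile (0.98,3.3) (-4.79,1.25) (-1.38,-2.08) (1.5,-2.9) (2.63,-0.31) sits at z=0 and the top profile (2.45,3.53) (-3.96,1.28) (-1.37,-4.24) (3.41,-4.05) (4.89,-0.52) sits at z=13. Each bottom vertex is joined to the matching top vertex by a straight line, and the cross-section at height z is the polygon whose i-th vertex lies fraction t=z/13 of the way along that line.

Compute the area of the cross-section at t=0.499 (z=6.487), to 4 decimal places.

Cross-section at t=0.499: each vertex is (1-t)·p0[i] + t·p1[i].
  v1: (1-0.499)·(0.98,3.3) + 0.499·(2.45,3.53) = (1.7135,3.4148)
  v2: (1-0.499)·(-4.79,1.25) + 0.499·(-3.96,1.28) = (-4.3758,1.2650)
  v3: (1-0.499)·(-1.38,-2.08) + 0.499·(-1.37,-4.24) = (-1.3750,-3.1578)
  v4: (1-0.499)·(1.5,-2.9) + 0.499·(3.41,-4.05) = (2.4531,-3.4738)
  v5: (1-0.499)·(2.63,-0.31) + 0.499·(4.89,-0.52) = (3.7577,-0.4148)
Shoelace sum Σ(x_i·y_{i+1} − x_{i+1}·y_i):
  i=1: 1.7135·1.2650 − -4.3758·3.4148 = +17.1100 (running +17.1100)
  i=2: -4.3758·-3.1578 − -1.3750·1.2650 = +15.5575 (running +32.6675)
  i=3: -1.3750·-3.4738 − 2.4531·-3.1578 = +12.5230 (running +45.1906)
  i=4: 2.4531·-0.4148 − 3.7577·-3.4738 = +12.0363 (running +57.2269)
  i=5: 3.7577·3.4148 − 1.7135·-0.4148 = +13.5426 (running +70.7695)
Area = |Σ|/2 = |70.7695|/2 = 35.3847

Area at t=0.499: 35.3847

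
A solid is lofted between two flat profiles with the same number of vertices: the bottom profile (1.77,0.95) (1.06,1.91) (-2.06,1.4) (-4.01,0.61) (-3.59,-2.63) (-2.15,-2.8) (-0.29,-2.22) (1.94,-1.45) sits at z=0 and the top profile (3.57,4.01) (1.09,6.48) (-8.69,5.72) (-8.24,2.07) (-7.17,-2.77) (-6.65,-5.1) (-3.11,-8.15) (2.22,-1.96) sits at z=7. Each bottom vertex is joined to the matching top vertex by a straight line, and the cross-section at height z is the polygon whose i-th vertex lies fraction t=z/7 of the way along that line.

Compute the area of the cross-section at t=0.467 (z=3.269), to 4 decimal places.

Area at t=0.467: 57.7700

Cross-section at t=0.467: each vertex is (1-t)·p0[i] + t·p1[i].
  v1: (1-0.467)·(1.77,0.95) + 0.467·(3.57,4.01) = (2.6106,2.3790)
  v2: (1-0.467)·(1.06,1.91) + 0.467·(1.09,6.48) = (1.0740,4.0442)
  v3: (1-0.467)·(-2.06,1.4) + 0.467·(-8.69,5.72) = (-5.1562,3.4174)
  v4: (1-0.467)·(-4.01,0.61) + 0.467·(-8.24,2.07) = (-5.9854,1.2918)
  v5: (1-0.467)·(-3.59,-2.63) + 0.467·(-7.17,-2.77) = (-5.2619,-2.6954)
  v6: (1-0.467)·(-2.15,-2.8) + 0.467·(-6.65,-5.1) = (-4.2515,-3.8741)
  v7: (1-0.467)·(-0.29,-2.22) + 0.467·(-3.11,-8.15) = (-1.6069,-4.9893)
  v8: (1-0.467)·(1.94,-1.45) + 0.467·(2.22,-1.96) = (2.0708,-1.6882)
Shoelace sum Σ(x_i·y_{i+1} − x_{i+1}·y_i):
  i=1: 2.6106·4.0442 − 1.0740·2.3790 = +8.0027 (running +8.0027)
  i=2: 1.0740·3.4174 − -5.1562·4.0442 = +24.5231 (running +32.5257)
  i=3: -5.1562·1.2918 − -5.9854·3.4174 = +13.7939 (running +46.3196)
  i=4: -5.9854·-2.6954 − -5.2619·1.2918 = +22.9303 (running +69.2499)
  i=5: -5.2619·-3.8741 − -4.2515·-2.6954 = +8.9256 (running +78.1755)
  i=6: -4.2515·-4.9893 − -1.6069·-3.8741 = +14.9866 (running +93.1621)
  i=7: -1.6069·-1.6882 − 2.0708·-4.9893 = +13.0445 (running +106.2066)
  i=8: 2.0708·2.3790 − 2.6106·-1.6882 = +9.3335 (running +115.5401)
Area = |Σ|/2 = |115.5401|/2 = 57.7700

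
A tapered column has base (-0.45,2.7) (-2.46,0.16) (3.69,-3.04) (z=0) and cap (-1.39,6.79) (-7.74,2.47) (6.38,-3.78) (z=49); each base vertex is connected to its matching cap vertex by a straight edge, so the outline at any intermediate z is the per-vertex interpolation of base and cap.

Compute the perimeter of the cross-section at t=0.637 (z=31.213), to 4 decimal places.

Cross-section at t=0.637: each vertex is (1-t)·p0[i] + t·p1[i].
  v1: (1-0.637)·(-0.45,2.7) + 0.637·(-1.39,6.79) = (-1.0488,5.3053)
  v2: (1-0.637)·(-2.46,0.16) + 0.637·(-7.74,2.47) = (-5.8234,1.6315)
  v3: (1-0.637)·(3.69,-3.04) + 0.637·(6.38,-3.78) = (5.4035,-3.5114)
Perimeter = Σ |v_{i+1} − v_i|:
  edge 1→2: √(-4.7746² + -3.6739²) = 6.0244 (running 6.0244)
  edge 2→3: √(11.2269² + -5.1429²) = 12.3488 (running 18.3732)
  edge 3→1: √(-6.4523² + 8.8167²) = 10.9255 (running 29.2987)
Perimeter = 29.2987

Perimeter at t=0.637: 29.2987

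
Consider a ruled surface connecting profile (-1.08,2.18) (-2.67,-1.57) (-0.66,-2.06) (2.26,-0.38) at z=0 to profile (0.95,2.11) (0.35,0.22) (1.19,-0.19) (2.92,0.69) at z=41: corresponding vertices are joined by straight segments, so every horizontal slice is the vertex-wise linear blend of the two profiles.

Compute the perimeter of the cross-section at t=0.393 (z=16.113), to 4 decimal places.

Cross-section at t=0.393: each vertex is (1-t)·p0[i] + t·p1[i].
  v1: (1-0.393)·(-1.08,2.18) + 0.393·(0.95,2.11) = (-0.2822,2.1525)
  v2: (1-0.393)·(-2.67,-1.57) + 0.393·(0.35,0.22) = (-1.4831,-0.8665)
  v3: (1-0.393)·(-0.66,-2.06) + 0.393·(1.19,-0.19) = (0.0670,-1.3251)
  v4: (1-0.393)·(2.26,-0.38) + 0.393·(2.92,0.69) = (2.5194,0.0405)
Perimeter = Σ |v_{i+1} − v_i|:
  edge 1→2: √(-1.2009² + -3.0190²) = 3.2491 (running 3.2491)
  edge 2→3: √(1.5502² + -0.4586²) = 1.6166 (running 4.8657)
  edge 3→4: √(2.4523² + 1.3656²) = 2.8069 (running 7.6726)
  edge 4→1: √(-2.8016² + 2.1120²) = 3.5085 (running 11.1811)
Perimeter = 11.1811

Perimeter at t=0.393: 11.1811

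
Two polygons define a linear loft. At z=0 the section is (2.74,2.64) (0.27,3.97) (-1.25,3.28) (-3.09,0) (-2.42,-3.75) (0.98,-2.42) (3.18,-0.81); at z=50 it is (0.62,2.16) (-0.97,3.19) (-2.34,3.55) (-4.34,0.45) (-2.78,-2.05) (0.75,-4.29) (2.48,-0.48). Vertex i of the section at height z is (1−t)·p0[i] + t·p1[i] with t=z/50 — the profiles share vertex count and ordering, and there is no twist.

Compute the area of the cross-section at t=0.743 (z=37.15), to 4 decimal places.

Area at t=0.743: 31.5011

Cross-section at t=0.743: each vertex is (1-t)·p0[i] + t·p1[i].
  v1: (1-0.743)·(2.74,2.64) + 0.743·(0.62,2.16) = (1.1648,2.2834)
  v2: (1-0.743)·(0.27,3.97) + 0.743·(-0.97,3.19) = (-0.6513,3.3905)
  v3: (1-0.743)·(-1.25,3.28) + 0.743·(-2.34,3.55) = (-2.0599,3.4806)
  v4: (1-0.743)·(-3.09,0) + 0.743·(-4.34,0.45) = (-4.0187,0.3343)
  v5: (1-0.743)·(-2.42,-3.75) + 0.743·(-2.78,-2.05) = (-2.6875,-2.4869)
  v6: (1-0.743)·(0.98,-2.42) + 0.743·(0.75,-4.29) = (0.8091,-3.8094)
  v7: (1-0.743)·(3.18,-0.81) + 0.743·(2.48,-0.48) = (2.6599,-0.5648)
Shoelace sum Σ(x_i·y_{i+1} − x_{i+1}·y_i):
  i=1: 1.1648·3.3905 − -0.6513·2.2834 = +5.4365 (running +5.4365)
  i=2: -0.6513·3.4806 − -2.0599·3.3905 = +4.7169 (running +10.1535)
  i=3: -2.0599·0.3343 − -4.0187·3.4806 = +13.2990 (running +23.4524)
  i=4: -4.0187·-2.4869 − -2.6875·0.3343 = +10.8928 (running +34.3452)
  i=5: -2.6875·-3.8094 − 0.8091·-2.4869 = +12.2499 (running +46.5951)
  i=6: 0.8091·-0.5648 − 2.6599·-3.8094 = +9.6757 (running +56.2708)
  i=7: 2.6599·2.2834 − 1.1648·-0.5648 = +6.7314 (running +63.0022)
Area = |Σ|/2 = |63.0022|/2 = 31.5011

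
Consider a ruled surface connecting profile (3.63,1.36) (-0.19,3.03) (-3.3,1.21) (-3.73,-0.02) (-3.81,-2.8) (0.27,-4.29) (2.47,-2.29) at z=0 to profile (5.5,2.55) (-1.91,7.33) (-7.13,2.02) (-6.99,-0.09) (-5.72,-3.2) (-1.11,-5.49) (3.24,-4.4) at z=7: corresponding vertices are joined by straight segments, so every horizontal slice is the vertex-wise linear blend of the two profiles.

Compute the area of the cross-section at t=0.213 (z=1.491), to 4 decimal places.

Cross-section at t=0.213: each vertex is (1-t)·p0[i] + t·p1[i].
  v1: (1-0.213)·(3.63,1.36) + 0.213·(5.5,2.55) = (4.0283,1.6135)
  v2: (1-0.213)·(-0.19,3.03) + 0.213·(-1.91,7.33) = (-0.5564,3.9459)
  v3: (1-0.213)·(-3.3,1.21) + 0.213·(-7.13,2.02) = (-4.1158,1.3825)
  v4: (1-0.213)·(-3.73,-0.02) + 0.213·(-6.99,-0.09) = (-4.4244,-0.0349)
  v5: (1-0.213)·(-3.81,-2.8) + 0.213·(-5.72,-3.2) = (-4.2168,-2.8852)
  v6: (1-0.213)·(0.27,-4.29) + 0.213·(-1.11,-5.49) = (-0.0239,-4.5456)
  v7: (1-0.213)·(2.47,-2.29) + 0.213·(3.24,-4.4) = (2.6340,-2.7394)
Shoelace sum Σ(x_i·y_{i+1} − x_{i+1}·y_i):
  i=1: 4.0283·3.9459 − -0.5564·1.6135 = +16.7930 (running +16.7930)
  i=2: -0.5564·1.3825 − -4.1158·3.9459 = +15.4713 (running +32.2643)
  i=3: -4.1158·-0.0349 − -4.4244·1.3825 = +6.2605 (running +38.5248)
  i=4: -4.4244·-2.8852 − -4.2168·-0.0349 = +12.6180 (running +51.1428)
  i=5: -4.2168·-4.5456 − -0.0239·-2.8852 = +19.0990 (running +70.2418)
  i=6: -0.0239·-2.7394 − 2.6340·-4.5456 = +12.0387 (running +82.2805)
  i=7: 2.6340·1.6135 − 4.0283·-2.7394 = +15.2852 (running +97.5657)
Area = |Σ|/2 = |97.5657|/2 = 48.7828

Area at t=0.213: 48.7828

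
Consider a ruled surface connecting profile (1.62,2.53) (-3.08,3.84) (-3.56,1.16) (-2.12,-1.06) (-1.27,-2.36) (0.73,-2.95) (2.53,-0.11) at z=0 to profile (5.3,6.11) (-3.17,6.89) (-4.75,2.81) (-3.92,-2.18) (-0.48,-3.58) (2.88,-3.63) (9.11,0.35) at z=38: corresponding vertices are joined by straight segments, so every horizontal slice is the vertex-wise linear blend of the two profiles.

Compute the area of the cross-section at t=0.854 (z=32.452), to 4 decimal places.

Area at t=0.854: 92.0478

Cross-section at t=0.854: each vertex is (1-t)·p0[i] + t·p1[i].
  v1: (1-0.854)·(1.62,2.53) + 0.854·(5.3,6.11) = (4.7627,5.5873)
  v2: (1-0.854)·(-3.08,3.84) + 0.854·(-3.17,6.89) = (-3.1569,6.4447)
  v3: (1-0.854)·(-3.56,1.16) + 0.854·(-4.75,2.81) = (-4.5763,2.5691)
  v4: (1-0.854)·(-2.12,-1.06) + 0.854·(-3.92,-2.18) = (-3.6572,-2.0165)
  v5: (1-0.854)·(-1.27,-2.36) + 0.854·(-0.48,-3.58) = (-0.5953,-3.4019)
  v6: (1-0.854)·(0.73,-2.95) + 0.854·(2.88,-3.63) = (2.5661,-3.5307)
  v7: (1-0.854)·(2.53,-0.11) + 0.854·(9.11,0.35) = (8.1493,0.2828)
Shoelace sum Σ(x_i·y_{i+1} − x_{i+1}·y_i):
  i=1: 4.7627·6.4447 − -3.1569·5.5873 = +48.3327 (running +48.3327)
  i=2: -3.1569·2.5691 − -4.5763·6.4447 = +21.3823 (running +69.7150)
  i=3: -4.5763·-2.0165 − -3.6572·2.5691 = +18.6236 (running +88.3387)
  i=4: -3.6572·-3.4019 − -0.5953·-2.0165 = +11.2409 (running +99.5795)
  i=5: -0.5953·-3.5307 − 2.5661·-3.4019 = +10.8315 (running +110.4111)
  i=6: 2.5661·0.2828 − 8.1493·-3.5307 = +29.4988 (running +139.9098)
  i=7: 8.1493·5.5873 − 4.7627·0.2828 = +44.1858 (running +184.0956)
Area = |Σ|/2 = |184.0956|/2 = 92.0478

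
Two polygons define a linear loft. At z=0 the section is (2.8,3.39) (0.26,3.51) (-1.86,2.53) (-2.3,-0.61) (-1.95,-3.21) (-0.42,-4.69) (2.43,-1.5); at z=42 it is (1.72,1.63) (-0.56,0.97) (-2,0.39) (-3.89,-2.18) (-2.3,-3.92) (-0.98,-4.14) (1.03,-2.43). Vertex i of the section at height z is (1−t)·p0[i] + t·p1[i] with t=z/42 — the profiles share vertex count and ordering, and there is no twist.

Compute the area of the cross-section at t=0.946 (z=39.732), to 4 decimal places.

Cross-section at t=0.946: each vertex is (1-t)·p0[i] + t·p1[i].
  v1: (1-0.946)·(2.8,3.39) + 0.946·(1.72,1.63) = (1.7783,1.7250)
  v2: (1-0.946)·(0.26,3.51) + 0.946·(-0.56,0.97) = (-0.5157,1.1072)
  v3: (1-0.946)·(-1.86,2.53) + 0.946·(-2,0.39) = (-1.9924,0.5056)
  v4: (1-0.946)·(-2.3,-0.61) + 0.946·(-3.89,-2.18) = (-3.8041,-2.0952)
  v5: (1-0.946)·(-1.95,-3.21) + 0.946·(-2.3,-3.92) = (-2.2811,-3.8817)
  v6: (1-0.946)·(-0.42,-4.69) + 0.946·(-0.98,-4.14) = (-0.9498,-4.1697)
  v7: (1-0.946)·(2.43,-1.5) + 0.946·(1.03,-2.43) = (1.1056,-2.3798)
Shoelace sum Σ(x_i·y_{i+1} − x_{i+1}·y_i):
  i=1: 1.7783·1.1072 − -0.5157·1.7250 = +2.8585 (running +2.8585)
  i=2: -0.5157·0.5056 − -1.9924·1.1072 = +1.9452 (running +4.8037)
  i=3: -1.9924·-2.0952 − -3.8041·0.5056 = +6.0978 (running +10.9016)
  i=4: -3.8041·-3.8817 − -2.2811·-2.0952 = +9.9870 (running +20.8885)
  i=5: -2.2811·-4.1697 − -0.9498·-3.8817 = +5.8249 (running +26.7134)
  i=6: -0.9498·-2.3798 − 1.1056·-4.1697 = +6.8702 (running +33.5836)
  i=7: 1.1056·1.7250 − 1.7783·-2.3798 = +6.1392 (running +39.7228)
Area = |Σ|/2 = |39.7228|/2 = 19.8614

Area at t=0.946: 19.8614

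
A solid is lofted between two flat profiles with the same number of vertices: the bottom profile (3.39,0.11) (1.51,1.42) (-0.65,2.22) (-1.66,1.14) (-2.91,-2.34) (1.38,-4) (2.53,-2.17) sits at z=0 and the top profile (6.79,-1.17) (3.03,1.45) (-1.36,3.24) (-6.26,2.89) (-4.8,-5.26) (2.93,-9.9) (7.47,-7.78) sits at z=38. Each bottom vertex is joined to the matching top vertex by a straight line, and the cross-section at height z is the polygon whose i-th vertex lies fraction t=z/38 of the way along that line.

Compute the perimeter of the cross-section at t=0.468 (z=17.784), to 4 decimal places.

Perimeter at t=0.468: 29.7202

Cross-section at t=0.468: each vertex is (1-t)·p0[i] + t·p1[i].
  v1: (1-0.468)·(3.39,0.11) + 0.468·(6.79,-1.17) = (4.9812,-0.4890)
  v2: (1-0.468)·(1.51,1.42) + 0.468·(3.03,1.45) = (2.2214,1.4340)
  v3: (1-0.468)·(-0.65,2.22) + 0.468·(-1.36,3.24) = (-0.9823,2.6974)
  v4: (1-0.468)·(-1.66,1.14) + 0.468·(-6.26,2.89) = (-3.8128,1.9590)
  v5: (1-0.468)·(-2.91,-2.34) + 0.468·(-4.8,-5.26) = (-3.7945,-3.7066)
  v6: (1-0.468)·(1.38,-4) + 0.468·(2.93,-9.9) = (2.1054,-6.7612)
  v7: (1-0.468)·(2.53,-2.17) + 0.468·(7.47,-7.78) = (4.8419,-4.7955)
Perimeter = Σ |v_{i+1} − v_i|:
  edge 1→2: √(-2.7598² + 1.9231²) = 3.3638 (running 3.3638)
  edge 2→3: √(-3.2036² + 1.2633²) = 3.4437 (running 6.8075)
  edge 3→4: √(-2.8305² + -0.7384²) = 2.9252 (running 9.7327)
  edge 4→5: √(0.0183² + -5.6656²) = 5.6656 (running 15.3983)
  edge 5→6: √(5.8999² + -3.0546²) = 6.6438 (running 22.0421)
  edge 6→7: √(2.7365² + 1.9657²) = 3.3694 (running 25.4115)
  edge 7→1: √(0.1393² + 4.3064²) = 4.3087 (running 29.7202)
Perimeter = 29.7202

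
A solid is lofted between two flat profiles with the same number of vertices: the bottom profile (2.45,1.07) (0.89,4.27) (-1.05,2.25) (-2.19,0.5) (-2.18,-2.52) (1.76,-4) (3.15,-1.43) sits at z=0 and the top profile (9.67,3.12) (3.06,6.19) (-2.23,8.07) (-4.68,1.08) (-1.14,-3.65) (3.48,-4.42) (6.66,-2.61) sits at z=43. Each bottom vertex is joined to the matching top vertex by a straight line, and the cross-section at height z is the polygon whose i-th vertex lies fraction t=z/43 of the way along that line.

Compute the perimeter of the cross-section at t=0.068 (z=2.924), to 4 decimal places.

Cross-section at t=0.068: each vertex is (1-t)·p0[i] + t·p1[i].
  v1: (1-0.068)·(2.45,1.07) + 0.068·(9.67,3.12) = (2.9410,1.2094)
  v2: (1-0.068)·(0.89,4.27) + 0.068·(3.06,6.19) = (1.0376,4.4006)
  v3: (1-0.068)·(-1.05,2.25) + 0.068·(-2.23,8.07) = (-1.1302,2.6458)
  v4: (1-0.068)·(-2.19,0.5) + 0.068·(-4.68,1.08) = (-2.3593,0.5394)
  v5: (1-0.068)·(-2.18,-2.52) + 0.068·(-1.14,-3.65) = (-2.1093,-2.5968)
  v6: (1-0.068)·(1.76,-4) + 0.068·(3.48,-4.42) = (1.8770,-4.0286)
  v7: (1-0.068)·(3.15,-1.43) + 0.068·(6.66,-2.61) = (3.3887,-1.5102)
Perimeter = Σ |v_{i+1} − v_i|:
  edge 1→2: √(-1.9034² + 3.1912²) = 3.7157 (running 3.7157)
  edge 2→3: √(-2.1678² + -1.7548²) = 2.7890 (running 6.5047)
  edge 3→4: √(-1.2291² + -2.1063²) = 2.4387 (running 8.9434)
  edge 4→5: √(0.2500² + -3.1363²) = 3.1462 (running 12.0897)
  edge 5→6: √(3.9862² + -1.4317²) = 4.2356 (running 16.3252)
  edge 6→7: √(1.5117² + 2.5183²) = 2.9372 (running 19.2624)
  edge 7→1: √(-0.4477² + 2.7196²) = 2.7562 (running 22.0187)
Perimeter = 22.0187

Perimeter at t=0.068: 22.0187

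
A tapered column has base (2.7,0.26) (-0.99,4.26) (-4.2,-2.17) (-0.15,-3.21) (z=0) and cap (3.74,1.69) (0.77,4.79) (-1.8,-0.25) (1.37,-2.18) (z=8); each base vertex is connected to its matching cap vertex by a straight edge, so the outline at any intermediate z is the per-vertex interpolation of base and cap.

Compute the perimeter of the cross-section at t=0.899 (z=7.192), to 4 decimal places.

Cross-section at t=0.899: each vertex is (1-t)·p0[i] + t·p1[i].
  v1: (1-0.899)·(2.7,0.26) + 0.899·(3.74,1.69) = (3.6350,1.5456)
  v2: (1-0.899)·(-0.99,4.26) + 0.899·(0.77,4.79) = (0.5922,4.7365)
  v3: (1-0.899)·(-4.2,-2.17) + 0.899·(-1.8,-0.25) = (-2.0424,-0.4439)
  v4: (1-0.899)·(-0.15,-3.21) + 0.899·(1.37,-2.18) = (1.2165,-2.2840)
Perimeter = Σ |v_{i+1} − v_i|:
  edge 1→2: √(-3.0427² + 3.1909²) = 4.4091 (running 4.4091)
  edge 2→3: √(-2.6346² + -5.1804²) = 5.8119 (running 10.2209)
  edge 3→4: √(3.2589² + -1.8401²) = 3.7425 (running 13.9634)
  edge 4→1: √(2.4185² + 3.8296²) = 4.5293 (running 18.4928)
Perimeter = 18.4928

Perimeter at t=0.899: 18.4928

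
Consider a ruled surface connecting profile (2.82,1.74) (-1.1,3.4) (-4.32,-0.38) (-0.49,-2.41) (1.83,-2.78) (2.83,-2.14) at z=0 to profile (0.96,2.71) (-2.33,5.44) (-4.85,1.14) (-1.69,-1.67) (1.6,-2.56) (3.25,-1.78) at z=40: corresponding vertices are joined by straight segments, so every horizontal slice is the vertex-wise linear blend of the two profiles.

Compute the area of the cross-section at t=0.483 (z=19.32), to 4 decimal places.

Cross-section at t=0.483: each vertex is (1-t)·p0[i] + t·p1[i].
  v1: (1-0.483)·(2.82,1.74) + 0.483·(0.96,2.71) = (1.9216,2.2085)
  v2: (1-0.483)·(-1.1,3.4) + 0.483·(-2.33,5.44) = (-1.6941,4.3853)
  v3: (1-0.483)·(-4.32,-0.38) + 0.483·(-4.85,1.14) = (-4.5760,0.3542)
  v4: (1-0.483)·(-0.49,-2.41) + 0.483·(-1.69,-1.67) = (-1.0696,-2.0526)
  v5: (1-0.483)·(1.83,-2.78) + 0.483·(1.6,-2.56) = (1.7189,-2.6737)
  v6: (1-0.483)·(2.83,-2.14) + 0.483·(3.25,-1.78) = (3.0329,-1.9661)
Shoelace sum Σ(x_i·y_{i+1} − x_{i+1}·y_i):
  i=1: 1.9216·4.3853 − -1.6941·2.2085 = +12.1683 (running +12.1683)
  i=2: -1.6941·0.3542 − -4.5760·4.3853 = +19.4672 (running +31.6355)
  i=3: -4.5760·-2.0526 − -1.0696·0.3542 = +9.7714 (running +41.4069)
  i=4: -1.0696·-2.6737 − 1.7189·-2.0526 = +6.3880 (running +47.7950)
  i=5: 1.7189·-1.9661 − 3.0329·-2.6737 = +4.7295 (running +52.5245)
  i=6: 3.0329·2.2085 − 1.9216·-1.9661 = +10.4762 (running +63.0007)
Area = |Σ|/2 = |63.0007|/2 = 31.5003

Area at t=0.483: 31.5003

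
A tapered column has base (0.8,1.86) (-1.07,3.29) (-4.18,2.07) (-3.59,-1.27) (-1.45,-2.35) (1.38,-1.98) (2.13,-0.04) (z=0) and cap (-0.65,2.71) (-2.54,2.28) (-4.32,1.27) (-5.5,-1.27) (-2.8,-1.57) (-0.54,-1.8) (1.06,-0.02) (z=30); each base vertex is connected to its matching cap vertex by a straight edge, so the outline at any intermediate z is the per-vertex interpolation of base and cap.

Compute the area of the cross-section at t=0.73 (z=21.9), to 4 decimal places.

Area at t=0.73: 20.6635

Cross-section at t=0.73: each vertex is (1-t)·p0[i] + t·p1[i].
  v1: (1-0.73)·(0.8,1.86) + 0.73·(-0.65,2.71) = (-0.2585,2.4805)
  v2: (1-0.73)·(-1.07,3.29) + 0.73·(-2.54,2.28) = (-2.1431,2.5527)
  v3: (1-0.73)·(-4.18,2.07) + 0.73·(-4.32,1.27) = (-4.2822,1.4860)
  v4: (1-0.73)·(-3.59,-1.27) + 0.73·(-5.5,-1.27) = (-4.9843,-1.2700)
  v5: (1-0.73)·(-1.45,-2.35) + 0.73·(-2.8,-1.57) = (-2.4355,-1.7806)
  v6: (1-0.73)·(1.38,-1.98) + 0.73·(-0.54,-1.8) = (-0.0216,-1.8486)
  v7: (1-0.73)·(2.13,-0.04) + 0.73·(1.06,-0.02) = (1.3489,-0.0254)
Shoelace sum Σ(x_i·y_{i+1} − x_{i+1}·y_i):
  i=1: -0.2585·2.5527 − -2.1431·2.4805 = +4.6561 (running +4.6561)
  i=2: -2.1431·1.4860 − -4.2822·2.5527 = +7.7465 (running +12.4026)
  i=3: -4.2822·-1.2700 − -4.9843·1.4860 = +12.8451 (running +25.2477)
  i=4: -4.9843·-1.7806 − -2.4355·-1.2700 = +5.7820 (running +31.0296)
  i=5: -2.4355·-1.8486 − -0.0216·-1.7806 = +4.4638 (running +35.4934)
  i=6: -0.0216·-0.0254 − 1.3489·-1.8486 = +2.4941 (running +37.9876)
  i=7: 1.3489·2.4805 − -0.2585·-0.0254 = +3.3394 (running +41.3269)
Area = |Σ|/2 = |41.3269|/2 = 20.6635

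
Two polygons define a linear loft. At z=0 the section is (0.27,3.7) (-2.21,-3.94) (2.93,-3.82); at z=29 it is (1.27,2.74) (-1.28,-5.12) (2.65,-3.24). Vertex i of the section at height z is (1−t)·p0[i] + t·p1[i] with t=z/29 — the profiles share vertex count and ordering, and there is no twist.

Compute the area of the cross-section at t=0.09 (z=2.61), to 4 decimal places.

Area at t=0.09: 18.9225

Cross-section at t=0.09: each vertex is (1-t)·p0[i] + t·p1[i].
  v1: (1-0.09)·(0.27,3.7) + 0.09·(1.27,2.74) = (0.3600,3.6136)
  v2: (1-0.09)·(-2.21,-3.94) + 0.09·(-1.28,-5.12) = (-2.1263,-4.0462)
  v3: (1-0.09)·(2.93,-3.82) + 0.09·(2.65,-3.24) = (2.9048,-3.7678)
Shoelace sum Σ(x_i·y_{i+1} − x_{i+1}·y_i):
  i=1: 0.3600·-4.0462 − -2.1263·3.6136 = +6.2270 (running +6.2270)
  i=2: -2.1263·-3.7678 − 2.9048·-4.0462 = +19.7649 (running +25.9918)
  i=3: 2.9048·3.6136 − 0.3600·-3.7678 = +11.8532 (running +37.8450)
Area = |Σ|/2 = |37.8450|/2 = 18.9225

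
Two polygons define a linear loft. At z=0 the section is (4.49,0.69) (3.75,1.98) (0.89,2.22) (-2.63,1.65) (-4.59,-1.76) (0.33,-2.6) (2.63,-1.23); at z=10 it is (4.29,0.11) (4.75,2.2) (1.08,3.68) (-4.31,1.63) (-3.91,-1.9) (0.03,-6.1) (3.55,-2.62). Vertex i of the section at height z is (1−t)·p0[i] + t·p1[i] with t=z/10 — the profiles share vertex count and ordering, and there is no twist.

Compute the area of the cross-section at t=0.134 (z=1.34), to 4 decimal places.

Area at t=0.134: 32.6984

Cross-section at t=0.134: each vertex is (1-t)·p0[i] + t·p1[i].
  v1: (1-0.134)·(4.49,0.69) + 0.134·(4.29,0.11) = (4.4632,0.6123)
  v2: (1-0.134)·(3.75,1.98) + 0.134·(4.75,2.2) = (3.8840,2.0095)
  v3: (1-0.134)·(0.89,2.22) + 0.134·(1.08,3.68) = (0.9155,2.4156)
  v4: (1-0.134)·(-2.63,1.65) + 0.134·(-4.31,1.63) = (-2.8551,1.6473)
  v5: (1-0.134)·(-4.59,-1.76) + 0.134·(-3.91,-1.9) = (-4.4989,-1.7788)
  v6: (1-0.134)·(0.33,-2.6) + 0.134·(0.03,-6.1) = (0.2898,-3.0690)
  v7: (1-0.134)·(2.63,-1.23) + 0.134·(3.55,-2.62) = (2.7533,-1.4163)
Shoelace sum Σ(x_i·y_{i+1} − x_{i+1}·y_i):
  i=1: 4.4632·2.0095 − 3.8840·0.6123 = +6.5906 (running +6.5906)
  i=2: 3.8840·2.4156 − 0.9155·2.0095 = +7.5427 (running +14.1334)
  i=3: 0.9155·1.6473 − -2.8551·2.4156 = +8.4050 (running +22.5384)
  i=4: -2.8551·-1.7788 − -4.4989·1.6473 = +12.4897 (running +35.0280)
  i=5: -4.4989·-3.0690 − 0.2898·-1.7788 = +14.3225 (running +49.3506)
  i=6: 0.2898·-1.4163 − 2.7533·-3.0690 = +8.0394 (running +57.3900)
  i=7: 2.7533·0.6123 − 4.4632·-1.4163 = +8.0068 (running +65.3968)
Area = |Σ|/2 = |65.3968|/2 = 32.6984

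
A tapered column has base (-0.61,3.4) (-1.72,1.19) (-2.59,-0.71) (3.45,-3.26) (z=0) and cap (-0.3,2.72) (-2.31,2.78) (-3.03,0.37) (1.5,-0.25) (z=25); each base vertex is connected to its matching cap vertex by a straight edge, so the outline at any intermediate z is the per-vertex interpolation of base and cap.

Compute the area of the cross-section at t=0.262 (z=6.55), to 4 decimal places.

Cross-section at t=0.262: each vertex is (1-t)·p0[i] + t·p1[i].
  v1: (1-0.262)·(-0.61,3.4) + 0.262·(-0.3,2.72) = (-0.5288,3.2218)
  v2: (1-0.262)·(-1.72,1.19) + 0.262·(-2.31,2.78) = (-1.8746,1.6066)
  v3: (1-0.262)·(-2.59,-0.71) + 0.262·(-3.03,0.37) = (-2.7053,-0.4270)
  v4: (1-0.262)·(3.45,-3.26) + 0.262·(1.5,-0.25) = (2.9391,-2.4714)
Shoelace sum Σ(x_i·y_{i+1} − x_{i+1}·y_i):
  i=1: -0.5288·1.6066 − -1.8746·3.2218 = +5.1901 (running +5.1901)
  i=2: -1.8746·-0.4270 − -2.7053·1.6066 = +5.1468 (running +10.3368)
  i=3: -2.7053·-2.4714 − 2.9391·-0.4270 = +7.9409 (running +18.2777)
  i=4: 2.9391·3.2218 − -0.5288·-2.4714 = +8.1625 (running +26.4402)
Area = |Σ|/2 = |26.4402|/2 = 13.2201

Area at t=0.262: 13.2201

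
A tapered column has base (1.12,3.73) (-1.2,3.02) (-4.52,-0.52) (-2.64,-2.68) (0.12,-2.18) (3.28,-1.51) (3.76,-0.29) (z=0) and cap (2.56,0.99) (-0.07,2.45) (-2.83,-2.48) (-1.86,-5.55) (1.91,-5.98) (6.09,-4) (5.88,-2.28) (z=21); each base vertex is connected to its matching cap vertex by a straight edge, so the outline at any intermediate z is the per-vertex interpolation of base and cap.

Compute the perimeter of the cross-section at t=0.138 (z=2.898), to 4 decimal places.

Perimeter at t=0.138: 22.6766

Cross-section at t=0.138: each vertex is (1-t)·p0[i] + t·p1[i].
  v1: (1-0.138)·(1.12,3.73) + 0.138·(2.56,0.99) = (1.3187,3.3519)
  v2: (1-0.138)·(-1.2,3.02) + 0.138·(-0.07,2.45) = (-1.0441,2.9413)
  v3: (1-0.138)·(-4.52,-0.52) + 0.138·(-2.83,-2.48) = (-4.2868,-0.7905)
  v4: (1-0.138)·(-2.64,-2.68) + 0.138·(-1.86,-5.55) = (-2.5324,-3.0761)
  v5: (1-0.138)·(0.12,-2.18) + 0.138·(1.91,-5.98) = (0.3670,-2.7044)
  v6: (1-0.138)·(3.28,-1.51) + 0.138·(6.09,-4) = (3.6678,-1.8536)
  v7: (1-0.138)·(3.76,-0.29) + 0.138·(5.88,-2.28) = (4.0526,-0.5646)
Perimeter = Σ |v_{i+1} − v_i|:
  edge 1→2: √(-2.3628² + -0.4105²) = 2.3982 (running 2.3982)
  edge 2→3: √(-3.2427² + -3.7318²) = 4.9439 (running 7.3420)
  edge 3→4: √(1.7544² + -2.2856²) = 2.8813 (running 10.2233)
  edge 4→5: √(2.8994² + 0.3717²) = 2.9231 (running 13.1464)
  edge 5→6: √(3.3008² + 0.8508²) = 3.4086 (running 16.5551)
  edge 6→7: √(0.3848² + 1.2890²) = 1.3452 (running 17.9003)
  edge 7→1: √(-2.7338² + 3.9165²) = 4.7763 (running 22.6766)
Perimeter = 22.6766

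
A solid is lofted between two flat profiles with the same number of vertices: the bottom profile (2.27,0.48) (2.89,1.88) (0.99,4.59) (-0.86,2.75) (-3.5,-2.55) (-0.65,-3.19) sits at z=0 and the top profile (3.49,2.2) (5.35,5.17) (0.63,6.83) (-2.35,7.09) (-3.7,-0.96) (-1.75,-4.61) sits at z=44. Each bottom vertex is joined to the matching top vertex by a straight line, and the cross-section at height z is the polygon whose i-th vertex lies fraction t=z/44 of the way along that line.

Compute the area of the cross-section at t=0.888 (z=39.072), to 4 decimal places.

Area at t=0.888: 53.9102

Cross-section at t=0.888: each vertex is (1-t)·p0[i] + t·p1[i].
  v1: (1-0.888)·(2.27,0.48) + 0.888·(3.49,2.2) = (3.3534,2.0074)
  v2: (1-0.888)·(2.89,1.88) + 0.888·(5.35,5.17) = (5.0745,4.8015)
  v3: (1-0.888)·(0.99,4.59) + 0.888·(0.63,6.83) = (0.6703,6.5791)
  v4: (1-0.888)·(-0.86,2.75) + 0.888·(-2.35,7.09) = (-2.1831,6.6039)
  v5: (1-0.888)·(-3.5,-2.55) + 0.888·(-3.7,-0.96) = (-3.6776,-1.1381)
  v6: (1-0.888)·(-0.65,-3.19) + 0.888·(-1.75,-4.61) = (-1.6268,-4.4510)
Shoelace sum Σ(x_i·y_{i+1} − x_{i+1}·y_i):
  i=1: 3.3534·4.8015 − 5.0745·2.0074 = +5.9149 (running +5.9149)
  i=2: 5.0745·6.5791 − 0.6703·4.8015 = +30.1671 (running +36.0820)
  i=3: 0.6703·6.6039 − -2.1831·6.5791 = +18.7897 (running +54.8717)
  i=4: -2.1831·-1.1381 − -3.6776·6.6039 = +26.7711 (running +81.6429)
  i=5: -3.6776·-4.4510 − -1.6268·-1.1381 = +14.5174 (running +96.1603)
  i=6: -1.6268·2.0074 − 3.3534·-4.4510 = +11.6601 (running +107.8204)
Area = |Σ|/2 = |107.8204|/2 = 53.9102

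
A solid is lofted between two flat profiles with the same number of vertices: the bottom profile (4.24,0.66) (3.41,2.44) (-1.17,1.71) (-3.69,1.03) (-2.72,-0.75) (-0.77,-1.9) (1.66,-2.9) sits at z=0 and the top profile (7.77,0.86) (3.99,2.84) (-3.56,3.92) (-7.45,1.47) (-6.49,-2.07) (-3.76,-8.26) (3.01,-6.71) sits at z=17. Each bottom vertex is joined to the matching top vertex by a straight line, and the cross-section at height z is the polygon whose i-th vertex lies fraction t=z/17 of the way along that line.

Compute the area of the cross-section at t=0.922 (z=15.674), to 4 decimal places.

Cross-section at t=0.922: each vertex is (1-t)·p0[i] + t·p1[i].
  v1: (1-0.922)·(4.24,0.66) + 0.922·(7.77,0.86) = (7.4947,0.8444)
  v2: (1-0.922)·(3.41,2.44) + 0.922·(3.99,2.84) = (3.9448,2.8088)
  v3: (1-0.922)·(-1.17,1.71) + 0.922·(-3.56,3.92) = (-3.3736,3.7476)
  v4: (1-0.922)·(-3.69,1.03) + 0.922·(-7.45,1.47) = (-7.1567,1.4357)
  v5: (1-0.922)·(-2.72,-0.75) + 0.922·(-6.49,-2.07) = (-6.1959,-1.9670)
  v6: (1-0.922)·(-0.77,-1.9) + 0.922·(-3.76,-8.26) = (-3.5268,-7.7639)
  v7: (1-0.922)·(1.66,-2.9) + 0.922·(3.01,-6.71) = (2.9047,-6.4128)
Shoelace sum Σ(x_i·y_{i+1} − x_{i+1}·y_i):
  i=1: 7.4947·2.8088 − 3.9448·0.8444 = +17.7200 (running +17.7200)
  i=2: 3.9448·3.7476 − -3.3736·2.8088 = +24.2592 (running +41.9792)
  i=3: -3.3736·1.4357 − -7.1567·3.7476 = +21.9773 (running +63.9565)
  i=4: -7.1567·-1.9670 − -6.1959·1.4357 = +22.9729 (running +86.9294)
  i=5: -6.1959·-7.7639 − -3.5268·-1.9670 = +41.1675 (running +128.0969)
  i=6: -3.5268·-6.4128 − 2.9047·-7.7639 = +45.1685 (running +173.2654)
  i=7: 2.9047·0.8444 − 7.4947·-6.4128 = +50.5146 (running +223.7800)
Area = |Σ|/2 = |223.7800|/2 = 111.8900

Area at t=0.922: 111.8900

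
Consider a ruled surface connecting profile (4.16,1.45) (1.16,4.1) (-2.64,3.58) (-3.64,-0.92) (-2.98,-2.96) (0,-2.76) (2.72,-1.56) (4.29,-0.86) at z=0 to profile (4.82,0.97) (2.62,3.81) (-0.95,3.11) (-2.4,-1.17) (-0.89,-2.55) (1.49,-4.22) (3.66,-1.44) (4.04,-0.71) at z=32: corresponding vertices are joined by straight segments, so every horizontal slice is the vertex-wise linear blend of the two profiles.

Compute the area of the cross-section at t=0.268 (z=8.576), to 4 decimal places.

Area at t=0.268: 40.4211

Cross-section at t=0.268: each vertex is (1-t)·p0[i] + t·p1[i].
  v1: (1-0.268)·(4.16,1.45) + 0.268·(4.82,0.97) = (4.3369,1.3214)
  v2: (1-0.268)·(1.16,4.1) + 0.268·(2.62,3.81) = (1.5513,4.0223)
  v3: (1-0.268)·(-2.64,3.58) + 0.268·(-0.95,3.11) = (-2.1871,3.4540)
  v4: (1-0.268)·(-3.64,-0.92) + 0.268·(-2.4,-1.17) = (-3.3077,-0.9870)
  v5: (1-0.268)·(-2.98,-2.96) + 0.268·(-0.89,-2.55) = (-2.4199,-2.8501)
  v6: (1-0.268)·(0,-2.76) + 0.268·(1.49,-4.22) = (0.3993,-3.1513)
  v7: (1-0.268)·(2.72,-1.56) + 0.268·(3.66,-1.44) = (2.9719,-1.5278)
  v8: (1-0.268)·(4.29,-0.86) + 0.268·(4.04,-0.71) = (4.2230,-0.8198)
Shoelace sum Σ(x_i·y_{i+1} − x_{i+1}·y_i):
  i=1: 4.3369·4.0223 − 1.5513·1.3214 = +15.3943 (running +15.3943)
  i=2: 1.5513·3.4540 − -2.1871·4.0223 = +14.1552 (running +29.5496)
  i=3: -2.1871·-0.9870 − -3.3077·3.4540 = +13.5835 (running +43.1331)
  i=4: -3.3077·-2.8501 − -2.4199·-0.9870 = +7.0389 (running +50.1719)
  i=5: -2.4199·-3.1513 − 0.3993·-2.8501 = +8.7638 (running +58.9358)
  i=6: 0.3993·-1.5278 − 2.9719·-3.1513 = +8.7553 (running +67.6910)
  i=7: 2.9719·-0.8198 − 4.2230·-1.5278 = +4.0157 (running +71.7067)
  i=8: 4.2230·1.3214 − 4.3369·-0.8198 = +9.1355 (running +80.8422)
Area = |Σ|/2 = |80.8422|/2 = 40.4211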